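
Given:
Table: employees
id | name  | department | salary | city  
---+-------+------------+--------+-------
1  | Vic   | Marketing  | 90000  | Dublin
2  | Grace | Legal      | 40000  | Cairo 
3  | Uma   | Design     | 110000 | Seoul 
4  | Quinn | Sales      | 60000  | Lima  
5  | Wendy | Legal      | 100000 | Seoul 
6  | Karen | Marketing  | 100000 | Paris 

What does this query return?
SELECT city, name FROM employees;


Projecting columns: city, name

6 rows:
Dublin, Vic
Cairo, Grace
Seoul, Uma
Lima, Quinn
Seoul, Wendy
Paris, Karen


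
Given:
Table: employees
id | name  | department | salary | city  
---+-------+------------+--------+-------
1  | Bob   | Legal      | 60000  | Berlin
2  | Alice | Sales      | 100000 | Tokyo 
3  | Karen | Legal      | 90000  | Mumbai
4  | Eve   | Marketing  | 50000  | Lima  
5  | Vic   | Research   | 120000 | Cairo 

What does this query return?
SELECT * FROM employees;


SELECT * returns all 5 rows with all columns

5 rows:
1, Bob, Legal, 60000, Berlin
2, Alice, Sales, 100000, Tokyo
3, Karen, Legal, 90000, Mumbai
4, Eve, Marketing, 50000, Lima
5, Vic, Research, 120000, Cairo


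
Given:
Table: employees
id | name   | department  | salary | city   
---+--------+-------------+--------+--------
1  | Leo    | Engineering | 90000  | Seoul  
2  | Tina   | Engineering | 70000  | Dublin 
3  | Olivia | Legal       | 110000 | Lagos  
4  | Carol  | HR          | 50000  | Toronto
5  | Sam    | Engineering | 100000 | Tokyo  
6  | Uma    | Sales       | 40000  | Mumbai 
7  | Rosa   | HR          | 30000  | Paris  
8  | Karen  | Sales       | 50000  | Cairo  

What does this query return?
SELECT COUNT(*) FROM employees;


COUNT(*) counts all rows

8


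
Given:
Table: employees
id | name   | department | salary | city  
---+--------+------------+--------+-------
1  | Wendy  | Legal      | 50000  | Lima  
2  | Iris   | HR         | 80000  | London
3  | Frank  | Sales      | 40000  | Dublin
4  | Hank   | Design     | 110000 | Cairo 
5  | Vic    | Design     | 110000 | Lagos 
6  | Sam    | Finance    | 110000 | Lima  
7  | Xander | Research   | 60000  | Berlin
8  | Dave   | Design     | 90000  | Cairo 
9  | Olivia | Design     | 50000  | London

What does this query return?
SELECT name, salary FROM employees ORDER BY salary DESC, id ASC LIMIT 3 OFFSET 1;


Sort by salary DESC (id ASC tiebreak), then skip 1 and take 3
Rows 2 through 4

3 rows:
Vic, 110000
Sam, 110000
Dave, 90000


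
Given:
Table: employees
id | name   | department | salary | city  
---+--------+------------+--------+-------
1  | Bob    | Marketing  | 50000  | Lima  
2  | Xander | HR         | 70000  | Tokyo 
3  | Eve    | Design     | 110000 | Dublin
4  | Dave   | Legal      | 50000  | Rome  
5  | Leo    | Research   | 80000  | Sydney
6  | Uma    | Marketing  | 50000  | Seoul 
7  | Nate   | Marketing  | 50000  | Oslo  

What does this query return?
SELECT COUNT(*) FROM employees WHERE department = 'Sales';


Counting rows where department = 'Sales'


0


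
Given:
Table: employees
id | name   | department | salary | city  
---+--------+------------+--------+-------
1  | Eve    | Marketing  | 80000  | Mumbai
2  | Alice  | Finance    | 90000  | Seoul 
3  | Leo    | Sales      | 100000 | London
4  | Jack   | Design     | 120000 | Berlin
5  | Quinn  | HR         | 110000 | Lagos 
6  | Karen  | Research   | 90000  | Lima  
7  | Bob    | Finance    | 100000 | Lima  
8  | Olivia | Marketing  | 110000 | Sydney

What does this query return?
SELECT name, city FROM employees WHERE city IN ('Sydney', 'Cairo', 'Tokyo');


Filtering: city IN ('Sydney', 'Cairo', 'Tokyo')
Matching: 1 rows

1 rows:
Olivia, Sydney


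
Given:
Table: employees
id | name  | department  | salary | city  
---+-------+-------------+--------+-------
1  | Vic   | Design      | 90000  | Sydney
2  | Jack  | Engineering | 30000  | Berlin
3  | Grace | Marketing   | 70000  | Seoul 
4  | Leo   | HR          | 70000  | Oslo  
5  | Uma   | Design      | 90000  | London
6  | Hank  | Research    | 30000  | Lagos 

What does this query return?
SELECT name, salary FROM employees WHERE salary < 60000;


Filtering: salary < 60000
Matching: 2 rows

2 rows:
Jack, 30000
Hank, 30000


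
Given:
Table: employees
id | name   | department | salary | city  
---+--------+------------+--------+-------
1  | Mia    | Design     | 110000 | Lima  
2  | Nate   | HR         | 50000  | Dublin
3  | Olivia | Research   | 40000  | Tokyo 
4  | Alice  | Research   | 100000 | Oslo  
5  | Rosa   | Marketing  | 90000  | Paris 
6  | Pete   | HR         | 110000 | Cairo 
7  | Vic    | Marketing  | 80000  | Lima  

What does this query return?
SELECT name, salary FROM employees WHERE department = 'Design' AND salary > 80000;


Filtering: department = 'Design' AND salary > 80000
Matching: 1 rows

1 rows:
Mia, 110000


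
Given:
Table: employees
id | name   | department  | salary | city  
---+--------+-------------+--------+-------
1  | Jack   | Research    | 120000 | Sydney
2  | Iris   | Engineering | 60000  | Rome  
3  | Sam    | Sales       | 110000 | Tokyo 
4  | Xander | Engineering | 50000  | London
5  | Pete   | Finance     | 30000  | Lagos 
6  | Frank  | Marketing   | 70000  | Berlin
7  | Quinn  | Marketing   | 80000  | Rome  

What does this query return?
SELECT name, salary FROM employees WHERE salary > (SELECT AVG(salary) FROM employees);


Subquery: AVG(salary) = 74285.71
Filtering: salary > 74285.71
  Jack (120000) -> MATCH
  Sam (110000) -> MATCH
  Quinn (80000) -> MATCH


3 rows:
Jack, 120000
Sam, 110000
Quinn, 80000


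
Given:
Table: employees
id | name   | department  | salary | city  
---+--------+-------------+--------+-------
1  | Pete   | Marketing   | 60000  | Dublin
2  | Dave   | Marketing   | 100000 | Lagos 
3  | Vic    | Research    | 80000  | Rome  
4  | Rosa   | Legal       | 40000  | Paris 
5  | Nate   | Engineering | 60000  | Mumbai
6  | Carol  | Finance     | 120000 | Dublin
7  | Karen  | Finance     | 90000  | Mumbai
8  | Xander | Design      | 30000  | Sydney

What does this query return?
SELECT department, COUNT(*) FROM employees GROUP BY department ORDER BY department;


Assigning each row to its department group:
  Pete -> Marketing
  Dave -> Marketing
  Vic -> Research
  Rosa -> Legal
  Nate -> Engineering
  Carol -> Finance
  Karen -> Finance
  Xander -> Design


6 groups:
Design, 1
Engineering, 1
Finance, 2
Legal, 1
Marketing, 2
Research, 1


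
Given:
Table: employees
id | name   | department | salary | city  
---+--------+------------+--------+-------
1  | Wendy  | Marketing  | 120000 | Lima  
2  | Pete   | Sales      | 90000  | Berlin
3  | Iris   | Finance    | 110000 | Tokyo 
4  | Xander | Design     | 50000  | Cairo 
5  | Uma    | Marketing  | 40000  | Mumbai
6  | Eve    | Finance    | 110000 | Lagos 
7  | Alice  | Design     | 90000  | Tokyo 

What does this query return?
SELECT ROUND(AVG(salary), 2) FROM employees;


SUM(salary) = 610000
COUNT = 7
ROUND(AVG, 2) = ROUND(610000 / 7, 2) = 87142.86

87142.86


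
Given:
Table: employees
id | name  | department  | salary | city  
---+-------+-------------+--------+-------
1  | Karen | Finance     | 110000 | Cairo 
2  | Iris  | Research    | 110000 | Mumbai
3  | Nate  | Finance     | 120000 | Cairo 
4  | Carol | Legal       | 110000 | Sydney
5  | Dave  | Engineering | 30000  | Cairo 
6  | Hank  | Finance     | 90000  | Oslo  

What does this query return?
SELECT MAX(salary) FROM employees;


Salaries: 110000, 110000, 120000, 110000, 30000, 90000
MAX = 120000

120000


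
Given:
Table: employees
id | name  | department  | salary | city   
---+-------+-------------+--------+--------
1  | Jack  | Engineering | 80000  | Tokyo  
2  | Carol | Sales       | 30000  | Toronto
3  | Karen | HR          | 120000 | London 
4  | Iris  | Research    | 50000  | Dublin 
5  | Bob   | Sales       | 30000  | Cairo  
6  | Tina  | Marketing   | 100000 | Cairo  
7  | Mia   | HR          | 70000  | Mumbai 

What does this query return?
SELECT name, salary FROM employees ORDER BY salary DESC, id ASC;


Sorting by salary DESC, then id ASC for ties

7 rows:
Karen, 120000
Tina, 100000
Jack, 80000
Mia, 70000
Iris, 50000
Carol, 30000
Bob, 30000


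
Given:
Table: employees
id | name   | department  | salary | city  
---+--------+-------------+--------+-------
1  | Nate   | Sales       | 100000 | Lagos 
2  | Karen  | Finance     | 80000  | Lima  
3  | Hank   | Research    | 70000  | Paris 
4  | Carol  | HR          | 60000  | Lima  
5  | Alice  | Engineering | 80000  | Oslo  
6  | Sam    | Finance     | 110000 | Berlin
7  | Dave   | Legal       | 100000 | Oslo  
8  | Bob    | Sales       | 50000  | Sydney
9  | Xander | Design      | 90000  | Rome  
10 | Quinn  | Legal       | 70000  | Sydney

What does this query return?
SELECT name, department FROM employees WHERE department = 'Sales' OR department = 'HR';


Filtering: department = 'Sales' OR 'HR'
Matching: 3 rows

3 rows:
Nate, Sales
Carol, HR
Bob, Sales


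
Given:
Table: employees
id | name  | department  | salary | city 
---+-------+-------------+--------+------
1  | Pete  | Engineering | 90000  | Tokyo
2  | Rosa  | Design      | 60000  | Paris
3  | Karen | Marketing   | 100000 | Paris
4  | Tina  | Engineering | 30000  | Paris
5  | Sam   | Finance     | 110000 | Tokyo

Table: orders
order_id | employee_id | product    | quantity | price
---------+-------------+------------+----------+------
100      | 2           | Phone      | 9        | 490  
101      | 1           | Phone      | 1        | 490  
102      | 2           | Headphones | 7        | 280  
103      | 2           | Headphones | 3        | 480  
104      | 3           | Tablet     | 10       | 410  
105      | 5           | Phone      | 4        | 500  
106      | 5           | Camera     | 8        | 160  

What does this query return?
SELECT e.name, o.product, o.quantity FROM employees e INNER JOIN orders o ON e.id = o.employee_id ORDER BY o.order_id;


Joining employees.id = orders.employee_id:
  employee Rosa (id=2) -> order Phone
  employee Pete (id=1) -> order Phone
  employee Rosa (id=2) -> order Headphones
  employee Rosa (id=2) -> order Headphones
  employee Karen (id=3) -> order Tablet
  employee Sam (id=5) -> order Phone
  employee Sam (id=5) -> order Camera


7 rows:
Rosa, Phone, 9
Pete, Phone, 1
Rosa, Headphones, 7
Rosa, Headphones, 3
Karen, Tablet, 10
Sam, Phone, 4
Sam, Camera, 8


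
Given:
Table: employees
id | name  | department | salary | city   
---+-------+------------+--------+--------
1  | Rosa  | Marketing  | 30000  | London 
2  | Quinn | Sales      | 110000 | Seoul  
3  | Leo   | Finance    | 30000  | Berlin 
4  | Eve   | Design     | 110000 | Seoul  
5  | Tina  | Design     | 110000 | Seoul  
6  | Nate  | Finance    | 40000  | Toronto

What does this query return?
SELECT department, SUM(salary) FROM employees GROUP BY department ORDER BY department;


Summing salary within each department:
  Design: 110000 + 110000 = 220000
  Finance: 30000 + 40000 = 70000
  Marketing: 30000 = 30000
  Sales: 110000 = 110000


4 groups:
Design, 220000
Finance, 70000
Marketing, 30000
Sales, 110000


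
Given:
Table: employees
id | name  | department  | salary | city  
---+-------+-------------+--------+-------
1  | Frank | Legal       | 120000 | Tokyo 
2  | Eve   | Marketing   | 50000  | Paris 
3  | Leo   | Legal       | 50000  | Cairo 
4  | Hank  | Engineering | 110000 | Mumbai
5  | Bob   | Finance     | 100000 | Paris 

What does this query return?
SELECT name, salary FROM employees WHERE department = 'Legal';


Filtering: department = 'Legal'
Matching rows: 2

2 rows:
Frank, 120000
Leo, 50000


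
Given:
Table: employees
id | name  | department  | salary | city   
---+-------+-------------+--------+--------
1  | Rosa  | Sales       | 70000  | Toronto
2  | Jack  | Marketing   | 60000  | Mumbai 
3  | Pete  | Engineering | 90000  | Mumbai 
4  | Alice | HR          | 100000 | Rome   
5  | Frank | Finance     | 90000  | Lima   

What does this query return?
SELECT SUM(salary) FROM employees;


SUM(salary) = 70000 + 60000 + 90000 + 100000 + 90000 = 410000

410000


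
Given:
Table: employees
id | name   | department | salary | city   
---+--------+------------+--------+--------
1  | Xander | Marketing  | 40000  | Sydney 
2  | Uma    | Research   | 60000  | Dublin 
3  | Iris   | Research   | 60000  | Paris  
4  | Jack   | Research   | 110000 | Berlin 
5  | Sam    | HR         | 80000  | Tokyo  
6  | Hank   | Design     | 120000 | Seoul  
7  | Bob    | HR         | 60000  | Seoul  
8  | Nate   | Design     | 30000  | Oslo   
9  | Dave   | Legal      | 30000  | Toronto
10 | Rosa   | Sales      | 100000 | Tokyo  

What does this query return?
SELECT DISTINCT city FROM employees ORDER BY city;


All 'city' values (row order): Sydney, Dublin, Paris, Berlin, Tokyo, Seoul, Seoul, Oslo, Toronto, Tokyo
Removing duplicates leaves 8 unique value(s).

8 values:
Berlin
Dublin
Oslo
Paris
Seoul
Sydney
Tokyo
Toronto


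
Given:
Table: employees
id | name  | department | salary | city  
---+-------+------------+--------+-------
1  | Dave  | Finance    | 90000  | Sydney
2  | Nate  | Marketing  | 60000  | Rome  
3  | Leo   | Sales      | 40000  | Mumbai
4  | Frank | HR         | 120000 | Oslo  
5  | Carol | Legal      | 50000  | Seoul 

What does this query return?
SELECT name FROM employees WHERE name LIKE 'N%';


LIKE 'N%' matches names starting with 'N'
Matching: 1

1 rows:
Nate


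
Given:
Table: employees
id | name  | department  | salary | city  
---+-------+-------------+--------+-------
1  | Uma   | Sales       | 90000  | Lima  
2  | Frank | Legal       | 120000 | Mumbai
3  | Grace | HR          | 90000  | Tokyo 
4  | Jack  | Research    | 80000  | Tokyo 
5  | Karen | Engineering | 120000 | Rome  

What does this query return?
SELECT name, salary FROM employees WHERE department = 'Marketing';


Filtering: department = 'Marketing'
Matching rows: 0

Empty result set (0 rows)


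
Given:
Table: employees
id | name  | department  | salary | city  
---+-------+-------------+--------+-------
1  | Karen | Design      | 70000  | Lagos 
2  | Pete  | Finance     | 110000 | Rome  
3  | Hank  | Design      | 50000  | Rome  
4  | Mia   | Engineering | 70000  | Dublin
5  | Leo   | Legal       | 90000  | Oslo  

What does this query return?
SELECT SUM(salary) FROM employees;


SUM(salary) = 70000 + 110000 + 50000 + 70000 + 90000 = 390000

390000


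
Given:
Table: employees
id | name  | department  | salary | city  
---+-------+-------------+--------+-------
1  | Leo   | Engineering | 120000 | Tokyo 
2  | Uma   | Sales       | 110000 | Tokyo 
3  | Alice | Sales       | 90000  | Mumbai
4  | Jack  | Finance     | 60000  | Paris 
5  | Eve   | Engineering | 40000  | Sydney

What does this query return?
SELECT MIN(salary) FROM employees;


Salaries: 120000, 110000, 90000, 60000, 40000
MIN = 40000

40000


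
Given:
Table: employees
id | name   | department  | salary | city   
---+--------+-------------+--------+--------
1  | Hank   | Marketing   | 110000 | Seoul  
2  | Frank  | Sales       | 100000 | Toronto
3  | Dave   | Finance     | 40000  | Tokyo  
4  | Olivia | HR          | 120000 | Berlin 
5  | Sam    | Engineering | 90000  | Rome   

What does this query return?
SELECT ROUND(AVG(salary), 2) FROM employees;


SUM(salary) = 460000
COUNT = 5
ROUND(AVG, 2) = ROUND(460000 / 5, 2) = 92000.0

92000.0


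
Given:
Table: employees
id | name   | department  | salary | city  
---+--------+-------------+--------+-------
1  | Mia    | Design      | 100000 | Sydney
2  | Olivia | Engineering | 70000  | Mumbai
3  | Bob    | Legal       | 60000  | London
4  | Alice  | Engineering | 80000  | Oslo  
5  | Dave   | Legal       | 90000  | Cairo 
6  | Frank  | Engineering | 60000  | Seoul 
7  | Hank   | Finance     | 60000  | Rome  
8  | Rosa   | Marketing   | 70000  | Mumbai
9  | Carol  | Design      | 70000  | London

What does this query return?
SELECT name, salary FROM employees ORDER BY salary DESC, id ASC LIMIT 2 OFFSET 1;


Sort by salary DESC (id ASC tiebreak), then skip 1 and take 2
Rows 2 through 3

2 rows:
Dave, 90000
Alice, 80000


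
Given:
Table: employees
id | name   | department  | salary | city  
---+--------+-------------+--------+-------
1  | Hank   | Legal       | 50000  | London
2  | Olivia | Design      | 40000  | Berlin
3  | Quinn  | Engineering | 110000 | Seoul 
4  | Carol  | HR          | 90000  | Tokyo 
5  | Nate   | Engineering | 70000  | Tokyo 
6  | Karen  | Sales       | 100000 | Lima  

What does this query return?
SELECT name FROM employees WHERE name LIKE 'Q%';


LIKE 'Q%' matches names starting with 'Q'
Matching: 1

1 rows:
Quinn


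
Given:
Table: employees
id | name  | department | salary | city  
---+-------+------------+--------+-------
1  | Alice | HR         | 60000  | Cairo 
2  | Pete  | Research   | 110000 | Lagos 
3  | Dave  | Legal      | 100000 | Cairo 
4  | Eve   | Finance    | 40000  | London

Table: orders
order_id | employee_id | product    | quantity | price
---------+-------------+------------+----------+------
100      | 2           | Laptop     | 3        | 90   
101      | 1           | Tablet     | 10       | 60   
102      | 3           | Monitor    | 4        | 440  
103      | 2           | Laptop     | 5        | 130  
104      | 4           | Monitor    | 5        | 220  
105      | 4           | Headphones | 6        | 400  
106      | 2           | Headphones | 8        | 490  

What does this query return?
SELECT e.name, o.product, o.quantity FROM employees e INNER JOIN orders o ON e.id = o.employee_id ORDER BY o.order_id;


Joining employees.id = orders.employee_id:
  employee Pete (id=2) -> order Laptop
  employee Alice (id=1) -> order Tablet
  employee Dave (id=3) -> order Monitor
  employee Pete (id=2) -> order Laptop
  employee Eve (id=4) -> order Monitor
  employee Eve (id=4) -> order Headphones
  employee Pete (id=2) -> order Headphones


7 rows:
Pete, Laptop, 3
Alice, Tablet, 10
Dave, Monitor, 4
Pete, Laptop, 5
Eve, Monitor, 5
Eve, Headphones, 6
Pete, Headphones, 8


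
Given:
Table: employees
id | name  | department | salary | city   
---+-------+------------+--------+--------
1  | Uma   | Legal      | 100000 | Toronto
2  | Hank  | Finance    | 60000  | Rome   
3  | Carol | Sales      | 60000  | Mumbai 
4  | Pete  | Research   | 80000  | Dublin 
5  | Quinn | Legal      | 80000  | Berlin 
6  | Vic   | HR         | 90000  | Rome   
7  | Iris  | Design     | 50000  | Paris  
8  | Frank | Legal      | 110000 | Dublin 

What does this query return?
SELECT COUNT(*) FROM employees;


COUNT(*) counts all rows

8


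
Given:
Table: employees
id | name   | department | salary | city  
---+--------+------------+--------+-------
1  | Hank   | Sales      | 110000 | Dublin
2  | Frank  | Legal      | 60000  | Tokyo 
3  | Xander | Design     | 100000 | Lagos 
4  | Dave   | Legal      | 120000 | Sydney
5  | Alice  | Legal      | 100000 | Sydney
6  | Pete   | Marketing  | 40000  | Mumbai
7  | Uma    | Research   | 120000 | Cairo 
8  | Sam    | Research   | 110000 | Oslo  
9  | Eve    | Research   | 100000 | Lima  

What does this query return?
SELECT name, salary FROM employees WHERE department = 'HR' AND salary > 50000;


Filtering: department = 'HR' AND salary > 50000
Matching: 0 rows

Empty result set (0 rows)


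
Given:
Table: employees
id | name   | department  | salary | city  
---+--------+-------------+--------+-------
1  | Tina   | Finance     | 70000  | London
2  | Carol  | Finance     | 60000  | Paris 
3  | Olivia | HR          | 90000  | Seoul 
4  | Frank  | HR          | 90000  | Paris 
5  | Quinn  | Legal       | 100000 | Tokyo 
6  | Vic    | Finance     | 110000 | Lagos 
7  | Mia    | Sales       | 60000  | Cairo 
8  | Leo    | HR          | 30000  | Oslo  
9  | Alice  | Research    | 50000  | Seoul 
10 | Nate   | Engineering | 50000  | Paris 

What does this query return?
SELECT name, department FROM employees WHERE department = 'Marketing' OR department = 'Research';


Filtering: department = 'Marketing' OR 'Research'
Matching: 1 rows

1 rows:
Alice, Research


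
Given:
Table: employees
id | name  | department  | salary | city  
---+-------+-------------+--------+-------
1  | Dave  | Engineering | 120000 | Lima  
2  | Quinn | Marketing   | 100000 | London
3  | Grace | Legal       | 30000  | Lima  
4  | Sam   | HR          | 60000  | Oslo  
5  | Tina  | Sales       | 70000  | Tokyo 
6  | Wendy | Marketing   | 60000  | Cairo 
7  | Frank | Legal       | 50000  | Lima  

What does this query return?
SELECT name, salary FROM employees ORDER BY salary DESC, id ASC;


Sorting by salary DESC, then id ASC for ties

7 rows:
Dave, 120000
Quinn, 100000
Tina, 70000
Sam, 60000
Wendy, 60000
Frank, 50000
Grace, 30000


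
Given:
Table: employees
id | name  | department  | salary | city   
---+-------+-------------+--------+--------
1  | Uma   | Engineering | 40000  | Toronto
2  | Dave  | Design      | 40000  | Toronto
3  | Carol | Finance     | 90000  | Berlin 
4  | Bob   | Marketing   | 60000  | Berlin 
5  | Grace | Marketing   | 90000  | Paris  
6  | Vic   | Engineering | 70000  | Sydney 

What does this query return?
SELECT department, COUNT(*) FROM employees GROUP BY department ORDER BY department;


Assigning each row to its department group:
  Uma -> Engineering
  Dave -> Design
  Carol -> Finance
  Bob -> Marketing
  Grace -> Marketing
  Vic -> Engineering


4 groups:
Design, 1
Engineering, 2
Finance, 1
Marketing, 2


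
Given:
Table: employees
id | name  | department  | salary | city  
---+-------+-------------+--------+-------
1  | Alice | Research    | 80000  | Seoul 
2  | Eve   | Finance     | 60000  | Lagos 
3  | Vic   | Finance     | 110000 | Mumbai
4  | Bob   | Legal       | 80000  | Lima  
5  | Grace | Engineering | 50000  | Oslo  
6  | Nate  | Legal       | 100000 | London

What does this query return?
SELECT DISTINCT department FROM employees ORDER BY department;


All 'department' values (row order): Research, Finance, Finance, Legal, Engineering, Legal
Removing duplicates leaves 4 unique value(s).

4 values:
Engineering
Finance
Legal
Research


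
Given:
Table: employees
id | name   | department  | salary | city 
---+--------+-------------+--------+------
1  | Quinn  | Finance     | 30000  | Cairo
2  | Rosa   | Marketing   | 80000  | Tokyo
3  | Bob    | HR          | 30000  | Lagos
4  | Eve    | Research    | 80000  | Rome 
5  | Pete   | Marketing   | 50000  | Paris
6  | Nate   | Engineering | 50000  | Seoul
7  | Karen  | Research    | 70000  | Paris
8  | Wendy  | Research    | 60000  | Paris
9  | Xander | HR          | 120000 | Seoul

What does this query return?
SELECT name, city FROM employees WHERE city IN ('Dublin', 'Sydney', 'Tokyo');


Filtering: city IN ('Dublin', 'Sydney', 'Tokyo')
Matching: 1 rows

1 rows:
Rosa, Tokyo


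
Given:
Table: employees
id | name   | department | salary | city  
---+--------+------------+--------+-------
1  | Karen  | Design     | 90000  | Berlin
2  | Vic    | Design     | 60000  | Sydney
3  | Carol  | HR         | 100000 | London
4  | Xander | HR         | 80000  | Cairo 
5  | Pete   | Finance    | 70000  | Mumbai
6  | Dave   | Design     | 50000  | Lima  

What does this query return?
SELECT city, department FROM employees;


Projecting columns: city, department

6 rows:
Berlin, Design
Sydney, Design
London, HR
Cairo, HR
Mumbai, Finance
Lima, Design


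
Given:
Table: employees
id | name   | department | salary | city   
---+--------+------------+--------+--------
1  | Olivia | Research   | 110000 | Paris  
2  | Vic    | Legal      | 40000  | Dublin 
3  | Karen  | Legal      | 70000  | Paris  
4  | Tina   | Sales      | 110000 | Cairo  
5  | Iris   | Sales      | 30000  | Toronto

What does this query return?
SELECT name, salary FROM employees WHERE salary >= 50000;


Filtering: salary >= 50000
Matching: 3 rows

3 rows:
Olivia, 110000
Karen, 70000
Tina, 110000


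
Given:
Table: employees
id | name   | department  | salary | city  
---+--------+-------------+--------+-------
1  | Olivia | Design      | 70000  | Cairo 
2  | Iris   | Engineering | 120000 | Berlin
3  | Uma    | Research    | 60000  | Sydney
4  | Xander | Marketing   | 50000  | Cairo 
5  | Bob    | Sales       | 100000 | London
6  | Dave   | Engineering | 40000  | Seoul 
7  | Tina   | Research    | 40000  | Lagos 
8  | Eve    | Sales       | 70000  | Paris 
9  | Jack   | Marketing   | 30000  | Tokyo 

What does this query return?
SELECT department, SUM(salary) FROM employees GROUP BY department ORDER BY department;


Summing salary within each department:
  Design: 70000 = 70000
  Engineering: 120000 + 40000 = 160000
  Marketing: 50000 + 30000 = 80000
  Research: 60000 + 40000 = 100000
  Sales: 100000 + 70000 = 170000


5 groups:
Design, 70000
Engineering, 160000
Marketing, 80000
Research, 100000
Sales, 170000


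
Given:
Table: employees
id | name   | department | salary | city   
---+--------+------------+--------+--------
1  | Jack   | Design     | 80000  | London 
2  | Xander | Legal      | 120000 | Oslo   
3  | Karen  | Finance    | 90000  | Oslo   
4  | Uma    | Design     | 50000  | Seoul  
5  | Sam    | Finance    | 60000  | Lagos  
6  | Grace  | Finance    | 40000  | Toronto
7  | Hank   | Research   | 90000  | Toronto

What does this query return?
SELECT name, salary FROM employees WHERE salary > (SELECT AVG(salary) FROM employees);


Subquery: AVG(salary) = 75714.29
Filtering: salary > 75714.29
  Jack (80000) -> MATCH
  Xander (120000) -> MATCH
  Karen (90000) -> MATCH
  Hank (90000) -> MATCH


4 rows:
Jack, 80000
Xander, 120000
Karen, 90000
Hank, 90000


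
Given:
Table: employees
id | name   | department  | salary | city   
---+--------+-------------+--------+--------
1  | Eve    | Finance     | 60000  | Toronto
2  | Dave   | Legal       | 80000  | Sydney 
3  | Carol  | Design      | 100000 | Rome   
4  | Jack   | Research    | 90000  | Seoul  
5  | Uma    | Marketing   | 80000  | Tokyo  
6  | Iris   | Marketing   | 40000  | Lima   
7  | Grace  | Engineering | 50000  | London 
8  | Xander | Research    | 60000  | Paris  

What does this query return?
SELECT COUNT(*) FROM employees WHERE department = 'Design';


Counting rows where department = 'Design'
  Carol -> MATCH


1


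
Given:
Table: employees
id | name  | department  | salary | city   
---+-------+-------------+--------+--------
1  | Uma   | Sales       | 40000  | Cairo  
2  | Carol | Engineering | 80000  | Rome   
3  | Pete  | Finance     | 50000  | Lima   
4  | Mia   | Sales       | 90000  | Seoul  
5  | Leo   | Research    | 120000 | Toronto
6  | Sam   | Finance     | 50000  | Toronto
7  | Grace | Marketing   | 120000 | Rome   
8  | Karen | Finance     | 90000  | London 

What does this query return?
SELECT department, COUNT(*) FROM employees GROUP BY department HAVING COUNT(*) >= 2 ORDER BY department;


Groups with count >= 2:
  Finance: 3 -> PASS
  Sales: 2 -> PASS
  Engineering: 1 -> filtered out
  Marketing: 1 -> filtered out
  Research: 1 -> filtered out


2 groups:
Finance, 3
Sales, 2


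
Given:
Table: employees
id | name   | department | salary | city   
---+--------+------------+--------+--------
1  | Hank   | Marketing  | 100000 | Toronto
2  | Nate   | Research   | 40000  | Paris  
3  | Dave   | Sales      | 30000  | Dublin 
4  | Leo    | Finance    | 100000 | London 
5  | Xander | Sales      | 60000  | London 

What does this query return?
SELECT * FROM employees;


SELECT * returns all 5 rows with all columns

5 rows:
1, Hank, Marketing, 100000, Toronto
2, Nate, Research, 40000, Paris
3, Dave, Sales, 30000, Dublin
4, Leo, Finance, 100000, London
5, Xander, Sales, 60000, London


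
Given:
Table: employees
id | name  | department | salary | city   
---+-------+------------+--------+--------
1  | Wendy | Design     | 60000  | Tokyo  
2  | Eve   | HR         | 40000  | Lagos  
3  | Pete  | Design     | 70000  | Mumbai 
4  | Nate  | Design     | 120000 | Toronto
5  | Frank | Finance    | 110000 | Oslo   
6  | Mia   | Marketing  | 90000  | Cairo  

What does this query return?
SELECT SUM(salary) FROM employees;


SUM(salary) = 60000 + 40000 + 70000 + 120000 + 110000 + 90000 = 490000

490000


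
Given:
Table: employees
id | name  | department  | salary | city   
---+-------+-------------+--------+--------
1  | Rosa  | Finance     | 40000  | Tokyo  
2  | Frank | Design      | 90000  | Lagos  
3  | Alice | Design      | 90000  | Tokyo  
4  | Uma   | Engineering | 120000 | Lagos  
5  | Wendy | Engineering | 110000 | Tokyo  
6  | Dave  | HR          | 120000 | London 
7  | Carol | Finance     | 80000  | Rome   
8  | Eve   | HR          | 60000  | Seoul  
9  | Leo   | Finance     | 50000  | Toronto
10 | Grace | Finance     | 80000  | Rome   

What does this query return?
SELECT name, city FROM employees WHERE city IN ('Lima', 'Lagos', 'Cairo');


Filtering: city IN ('Lima', 'Lagos', 'Cairo')
Matching: 2 rows

2 rows:
Frank, Lagos
Uma, Lagos


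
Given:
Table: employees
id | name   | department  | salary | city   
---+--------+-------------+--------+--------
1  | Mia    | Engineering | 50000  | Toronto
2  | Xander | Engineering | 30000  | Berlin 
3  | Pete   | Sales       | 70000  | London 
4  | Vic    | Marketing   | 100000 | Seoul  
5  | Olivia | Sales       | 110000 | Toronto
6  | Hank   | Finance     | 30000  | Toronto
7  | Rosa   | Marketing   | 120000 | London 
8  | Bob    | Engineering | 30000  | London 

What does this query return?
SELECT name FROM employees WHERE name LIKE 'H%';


LIKE 'H%' matches names starting with 'H'
Matching: 1

1 rows:
Hank


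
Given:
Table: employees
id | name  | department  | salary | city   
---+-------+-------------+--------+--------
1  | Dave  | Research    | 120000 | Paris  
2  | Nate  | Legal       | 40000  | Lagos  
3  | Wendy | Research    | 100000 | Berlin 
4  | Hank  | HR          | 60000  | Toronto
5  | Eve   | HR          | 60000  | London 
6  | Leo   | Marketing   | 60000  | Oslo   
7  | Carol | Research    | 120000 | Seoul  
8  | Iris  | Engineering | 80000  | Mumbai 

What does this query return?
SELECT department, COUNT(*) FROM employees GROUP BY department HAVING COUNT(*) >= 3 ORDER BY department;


Groups with count >= 3:
  Research: 3 -> PASS
  Engineering: 1 -> filtered out
  HR: 2 -> filtered out
  Legal: 1 -> filtered out
  Marketing: 1 -> filtered out


1 groups:
Research, 3


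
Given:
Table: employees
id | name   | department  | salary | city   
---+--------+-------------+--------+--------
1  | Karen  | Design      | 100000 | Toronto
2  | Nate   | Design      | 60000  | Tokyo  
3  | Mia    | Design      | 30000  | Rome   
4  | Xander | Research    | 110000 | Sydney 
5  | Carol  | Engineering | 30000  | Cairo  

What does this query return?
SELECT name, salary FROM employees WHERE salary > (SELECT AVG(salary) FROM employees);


Subquery: AVG(salary) = 66000.0
Filtering: salary > 66000.0
  Karen (100000) -> MATCH
  Xander (110000) -> MATCH


2 rows:
Karen, 100000
Xander, 110000


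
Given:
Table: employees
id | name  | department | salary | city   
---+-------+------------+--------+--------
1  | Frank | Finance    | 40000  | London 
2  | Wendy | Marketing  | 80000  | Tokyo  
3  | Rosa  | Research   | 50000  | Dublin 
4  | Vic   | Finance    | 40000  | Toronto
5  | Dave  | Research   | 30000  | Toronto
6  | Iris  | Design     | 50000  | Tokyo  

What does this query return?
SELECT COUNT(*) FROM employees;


COUNT(*) counts all rows

6


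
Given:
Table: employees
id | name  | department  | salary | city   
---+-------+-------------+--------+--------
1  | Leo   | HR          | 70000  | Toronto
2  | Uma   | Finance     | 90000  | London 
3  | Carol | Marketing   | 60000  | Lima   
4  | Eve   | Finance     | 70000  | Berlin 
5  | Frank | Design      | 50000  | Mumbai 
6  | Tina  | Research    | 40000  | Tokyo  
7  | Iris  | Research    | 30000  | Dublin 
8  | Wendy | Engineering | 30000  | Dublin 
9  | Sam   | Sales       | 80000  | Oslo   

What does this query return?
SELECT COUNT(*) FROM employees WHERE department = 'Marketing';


Counting rows where department = 'Marketing'
  Carol -> MATCH


1


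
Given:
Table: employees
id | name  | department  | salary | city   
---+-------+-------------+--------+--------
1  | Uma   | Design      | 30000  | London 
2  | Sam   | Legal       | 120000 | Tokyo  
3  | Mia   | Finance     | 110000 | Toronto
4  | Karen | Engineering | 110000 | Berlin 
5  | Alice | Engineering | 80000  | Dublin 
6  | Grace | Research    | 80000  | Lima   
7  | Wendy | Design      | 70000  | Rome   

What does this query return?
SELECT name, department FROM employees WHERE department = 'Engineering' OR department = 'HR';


Filtering: department = 'Engineering' OR 'HR'
Matching: 2 rows

2 rows:
Karen, Engineering
Alice, Engineering


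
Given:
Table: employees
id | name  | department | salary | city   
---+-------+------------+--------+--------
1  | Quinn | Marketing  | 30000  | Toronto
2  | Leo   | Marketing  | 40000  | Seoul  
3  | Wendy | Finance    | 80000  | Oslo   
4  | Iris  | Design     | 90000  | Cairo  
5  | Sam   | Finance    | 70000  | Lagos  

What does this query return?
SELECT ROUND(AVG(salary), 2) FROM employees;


SUM(salary) = 310000
COUNT = 5
ROUND(AVG, 2) = ROUND(310000 / 5, 2) = 62000.0

62000.0


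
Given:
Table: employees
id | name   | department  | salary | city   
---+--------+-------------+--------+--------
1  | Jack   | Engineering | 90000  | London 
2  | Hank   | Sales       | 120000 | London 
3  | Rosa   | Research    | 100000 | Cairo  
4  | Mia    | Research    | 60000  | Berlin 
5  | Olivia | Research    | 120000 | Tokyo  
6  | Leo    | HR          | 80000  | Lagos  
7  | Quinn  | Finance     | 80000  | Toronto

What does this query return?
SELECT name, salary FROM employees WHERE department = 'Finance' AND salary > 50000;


Filtering: department = 'Finance' AND salary > 50000
Matching: 1 rows

1 rows:
Quinn, 80000


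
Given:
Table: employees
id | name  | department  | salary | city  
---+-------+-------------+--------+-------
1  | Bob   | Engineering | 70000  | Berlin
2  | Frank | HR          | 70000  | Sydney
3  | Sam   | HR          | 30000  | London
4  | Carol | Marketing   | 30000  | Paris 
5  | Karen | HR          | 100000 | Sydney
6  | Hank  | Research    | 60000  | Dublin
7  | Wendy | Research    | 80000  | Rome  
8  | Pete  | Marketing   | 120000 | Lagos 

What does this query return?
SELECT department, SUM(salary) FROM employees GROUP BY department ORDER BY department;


Summing salary within each department:
  Engineering: 70000 = 70000
  HR: 70000 + 30000 + 100000 = 200000
  Marketing: 30000 + 120000 = 150000
  Research: 60000 + 80000 = 140000


4 groups:
Engineering, 70000
HR, 200000
Marketing, 150000
Research, 140000


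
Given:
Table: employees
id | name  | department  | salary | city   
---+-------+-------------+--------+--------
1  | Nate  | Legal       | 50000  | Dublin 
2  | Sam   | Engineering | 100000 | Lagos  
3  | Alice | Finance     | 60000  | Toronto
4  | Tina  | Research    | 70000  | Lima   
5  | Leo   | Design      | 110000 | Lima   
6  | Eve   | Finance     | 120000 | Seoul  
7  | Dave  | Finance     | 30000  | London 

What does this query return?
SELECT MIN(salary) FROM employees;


Salaries: 50000, 100000, 60000, 70000, 110000, 120000, 30000
MIN = 30000

30000


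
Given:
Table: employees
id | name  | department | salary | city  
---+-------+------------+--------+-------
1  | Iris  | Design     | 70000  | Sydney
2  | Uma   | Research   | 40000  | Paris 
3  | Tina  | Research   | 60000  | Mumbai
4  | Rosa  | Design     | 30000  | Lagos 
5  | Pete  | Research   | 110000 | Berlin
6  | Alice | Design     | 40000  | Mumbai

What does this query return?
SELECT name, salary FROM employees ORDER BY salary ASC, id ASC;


Sorting by salary ASC, then id ASC for ties

6 rows:
Rosa, 30000
Uma, 40000
Alice, 40000
Tina, 60000
Iris, 70000
Pete, 110000


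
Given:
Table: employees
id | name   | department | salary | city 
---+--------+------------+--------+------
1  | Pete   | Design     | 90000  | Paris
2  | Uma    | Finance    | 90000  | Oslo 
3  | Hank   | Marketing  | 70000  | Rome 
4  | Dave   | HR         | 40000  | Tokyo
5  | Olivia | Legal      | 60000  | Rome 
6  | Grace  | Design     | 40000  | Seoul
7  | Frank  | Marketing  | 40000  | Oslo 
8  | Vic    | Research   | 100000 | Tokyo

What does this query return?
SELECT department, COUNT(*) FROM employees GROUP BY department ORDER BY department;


Assigning each row to its department group:
  Pete -> Design
  Uma -> Finance
  Hank -> Marketing
  Dave -> HR
  Olivia -> Legal
  Grace -> Design
  Frank -> Marketing
  Vic -> Research


6 groups:
Design, 2
Finance, 1
HR, 1
Legal, 1
Marketing, 2
Research, 1


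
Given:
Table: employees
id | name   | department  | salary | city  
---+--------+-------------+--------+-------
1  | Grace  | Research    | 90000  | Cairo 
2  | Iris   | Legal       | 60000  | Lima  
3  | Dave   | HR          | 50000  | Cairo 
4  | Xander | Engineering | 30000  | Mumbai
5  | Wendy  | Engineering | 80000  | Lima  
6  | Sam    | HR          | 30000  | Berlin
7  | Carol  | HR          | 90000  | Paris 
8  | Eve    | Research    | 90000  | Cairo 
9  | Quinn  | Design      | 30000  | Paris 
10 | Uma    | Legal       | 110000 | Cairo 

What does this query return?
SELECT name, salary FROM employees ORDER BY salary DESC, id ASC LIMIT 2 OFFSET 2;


Sort by salary DESC (id ASC tiebreak), then skip 2 and take 2
Rows 3 through 4

2 rows:
Carol, 90000
Eve, 90000


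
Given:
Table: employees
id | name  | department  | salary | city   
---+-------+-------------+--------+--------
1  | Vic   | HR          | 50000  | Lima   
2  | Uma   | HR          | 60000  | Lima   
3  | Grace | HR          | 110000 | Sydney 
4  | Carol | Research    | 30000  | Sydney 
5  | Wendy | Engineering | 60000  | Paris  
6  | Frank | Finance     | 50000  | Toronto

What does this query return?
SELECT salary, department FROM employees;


Projecting columns: salary, department

6 rows:
50000, HR
60000, HR
110000, HR
30000, Research
60000, Engineering
50000, Finance


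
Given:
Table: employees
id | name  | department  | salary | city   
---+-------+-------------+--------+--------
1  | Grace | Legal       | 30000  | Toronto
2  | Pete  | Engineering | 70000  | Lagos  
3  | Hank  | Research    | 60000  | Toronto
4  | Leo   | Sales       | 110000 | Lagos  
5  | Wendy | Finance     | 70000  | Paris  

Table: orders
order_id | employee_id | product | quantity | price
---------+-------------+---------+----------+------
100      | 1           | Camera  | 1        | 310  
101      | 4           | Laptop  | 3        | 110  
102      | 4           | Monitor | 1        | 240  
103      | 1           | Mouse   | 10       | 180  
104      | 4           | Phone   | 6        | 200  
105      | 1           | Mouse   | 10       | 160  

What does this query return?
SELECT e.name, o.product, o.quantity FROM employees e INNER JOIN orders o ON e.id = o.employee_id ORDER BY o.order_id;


Joining employees.id = orders.employee_id:
  employee Grace (id=1) -> order Camera
  employee Leo (id=4) -> order Laptop
  employee Leo (id=4) -> order Monitor
  employee Grace (id=1) -> order Mouse
  employee Leo (id=4) -> order Phone
  employee Grace (id=1) -> order Mouse


6 rows:
Grace, Camera, 1
Leo, Laptop, 3
Leo, Monitor, 1
Grace, Mouse, 10
Leo, Phone, 6
Grace, Mouse, 10


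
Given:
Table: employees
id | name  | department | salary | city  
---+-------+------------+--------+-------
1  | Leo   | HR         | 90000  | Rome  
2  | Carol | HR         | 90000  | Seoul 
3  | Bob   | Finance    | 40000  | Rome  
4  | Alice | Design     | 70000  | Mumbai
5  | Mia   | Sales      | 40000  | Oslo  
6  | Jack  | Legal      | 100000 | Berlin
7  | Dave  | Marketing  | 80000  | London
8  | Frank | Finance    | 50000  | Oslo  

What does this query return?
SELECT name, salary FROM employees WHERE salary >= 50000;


Filtering: salary >= 50000
Matching: 6 rows

6 rows:
Leo, 90000
Carol, 90000
Alice, 70000
Jack, 100000
Dave, 80000
Frank, 50000


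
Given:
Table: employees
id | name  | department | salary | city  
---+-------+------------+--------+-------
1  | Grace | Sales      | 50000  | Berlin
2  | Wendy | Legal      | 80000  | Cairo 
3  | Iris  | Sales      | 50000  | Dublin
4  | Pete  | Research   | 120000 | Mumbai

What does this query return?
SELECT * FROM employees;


SELECT * returns all 4 rows with all columns

4 rows:
1, Grace, Sales, 50000, Berlin
2, Wendy, Legal, 80000, Cairo
3, Iris, Sales, 50000, Dublin
4, Pete, Research, 120000, Mumbai
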